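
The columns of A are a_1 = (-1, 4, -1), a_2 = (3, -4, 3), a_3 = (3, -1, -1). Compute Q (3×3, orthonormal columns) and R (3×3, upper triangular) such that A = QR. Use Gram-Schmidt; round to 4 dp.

a_1 = (-1, 4, -1); ‖a_1‖ = 4.2426, so e_1 = (-0.2357, 0.9428, -0.2357).
e_1·a_2 = (-0.2357)·3 + 0.9428·(-4) + (-0.2357)·3 = -5.1854.
u_2 = a_2 + 5.1854·e_1 = (1.7778, 0.8889, 1.7778).
‖u_2‖ = 2.6667, so e_2 = (0.6667, 0.3333, 0.6667).
e_1·a_3 = (-0.2357)·3 + 0.9428·(-1) + (-0.2357)·(-1) = -1.4142; e_2·a_3 = 0.6667·3 + 0.3333·(-1) + 0.6667·(-1) = 1.0000.
u_3 = a_3 + 1.4142·e_1 − 1.0000·e_2 = (2.0000, 0.0000, -2.0000).
‖u_3‖ = 2.8284, so e_3 = (0.7071, 0.0000, -0.7071).

Q = [[-0.2357, 0.6667, 0.7071], [0.9428, 0.3333, 0.0000], [-0.2357, 0.6667, -0.7071]], R = [[4.2426, -5.1854, -1.4142], [0.0000, 2.6667, 1.0000], [0.0000, 0.0000, 2.8284]]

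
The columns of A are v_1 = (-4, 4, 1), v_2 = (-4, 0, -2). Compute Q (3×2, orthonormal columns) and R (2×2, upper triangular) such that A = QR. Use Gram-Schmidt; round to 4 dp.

v_1 = (-4, 4, 1); ‖v_1‖ = 5.7446, so q_1 = (-0.6963, 0.6963, 0.1741).
q_1·v_2 = (-0.6963)·(-4) + 0.6963·0 + 0.1741·(-2) = 2.4371.
u_2 = v_2 − 2.4371·q_1 = (-2.3030, -1.6970, -2.4242).
‖u_2‖ = 3.7497, so q_2 = (-0.6142, -0.4526, -0.6465).

Q = [[-0.6963, -0.6142], [0.6963, -0.4526], [0.1741, -0.6465]], R = [[5.7446, 2.4371], [0.0000, 3.7497]]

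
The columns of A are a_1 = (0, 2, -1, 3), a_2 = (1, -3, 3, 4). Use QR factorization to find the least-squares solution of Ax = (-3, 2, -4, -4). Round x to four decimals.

x = (-0.0603, -1.0520)

e_1 = a_1/‖a_1‖ = (0, 2, -1, 3)/3.7417 = (0.0000, 0.5345, -0.2673, 0.8018).
r_{12} = e_1·a_2 = 0.8018.
u_2 = a_2 − 0.8018·e_1 = (1.0000, -3.4286, 3.2143, 3.3571).
‖u_2‖ = 5.8615, so e_2 = (0.1706, -0.5849, 0.5484, 0.5727).
Qᵀb = (-1.0690, -6.1661).
Back-substitute: x_2 = -6.1661/5.8615 = -1.0520.
x_1 = (-1.0690 − 0.8018·(-1.0520))/3.7417 = -0.0603.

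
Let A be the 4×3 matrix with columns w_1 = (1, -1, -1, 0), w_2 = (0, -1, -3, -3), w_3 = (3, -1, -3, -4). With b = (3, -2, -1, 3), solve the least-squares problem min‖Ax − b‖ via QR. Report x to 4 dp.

q_1 = w_1/‖w_1‖ = (1, -1, -1, 0)/1.7321 = (0.5774, -0.5774, -0.5774, 0.0000).
r_{12} = q_1·w_2 = 2.3094.
u_2 = w_2 − 2.3094·q_1 = (-1.3333, 0.3333, -1.6667, -3.0000).
‖u_2‖ = 3.6968, so q_2 = (-0.3607, 0.0902, -0.4508, -0.8115).
r_{13} = q_1·w_3 = 4.0415; r_{23} = q_2·w_3 = 3.4263.
u_3 = w_3 − 4.0415·q_1 − 3.4263·q_2 = (1.9024, 1.0244, 0.8780, -1.2195).
‖u_3‖ = 2.6319, so q_3 = (0.7228, 0.3892, 0.3336, -0.4634).
Qᵀb = (3.4641, -3.2460, -0.3336).
Back-substitute: x_3 = -0.3336/2.6319 = -0.1268.
x_2 = (-3.2460 − 3.4263·(-0.1268))/3.6968 = -0.7606.
x_1 = (3.4641 − 2.3094·(-0.7606) − 4.0415·(-0.1268))/1.7321 = 3.3099.

x = (3.3099, -0.7606, -0.1268)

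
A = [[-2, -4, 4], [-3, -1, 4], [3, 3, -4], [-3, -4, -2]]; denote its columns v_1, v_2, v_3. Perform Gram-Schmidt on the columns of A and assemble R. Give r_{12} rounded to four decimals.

v_1 = (-2, -3, 3, -3); ‖v_1‖ = 5.5678, so e_1 = (-0.3592, -0.5388, 0.5388, -0.5388).
r_{12} = e_1·v_2 = 5.7474.

r_{12} = 5.7474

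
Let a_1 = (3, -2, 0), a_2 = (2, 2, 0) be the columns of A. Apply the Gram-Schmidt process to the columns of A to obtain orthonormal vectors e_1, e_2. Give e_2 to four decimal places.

e_2 = (0.5547, 0.8321, 0.0000)

e_1 = a_1/‖a_1‖ = (3, -2, 0)/3.6056 = (0.8321, -0.5547, 0.0000).
r_{12} = e_1·a_2 = 0.5547.
u_2 = a_2 − 0.5547·e_1 = (1.5385, 2.3077, 0.0000).
‖u_2‖ = 2.7735, so e_2 = (0.5547, 0.8321, 0.0000).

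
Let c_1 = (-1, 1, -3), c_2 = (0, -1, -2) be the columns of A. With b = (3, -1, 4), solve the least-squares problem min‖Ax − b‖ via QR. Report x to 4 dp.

c_1 = (-1, 1, -3); ‖c_1‖ = 3.3166, so e_1 = (-0.3015, 0.3015, -0.9045).
e_1·c_2 = (-0.3015)·0 + 0.3015·(-1) + (-0.9045)·(-2) = 1.5076.
u_2 = c_2 − 1.5076·e_1 = (0.4545, -1.4545, -0.6364).
‖u_2‖ = 1.6514, so e_2 = (0.2752, -0.8808, -0.3853).
Qᵀb = (-4.8242, 0.1651).
Back-substitute: x_2 = 0.1651/1.6514 = 0.1000.
x_1 = (-4.8242 − 1.5076·0.1000)/3.3166 = -1.5000.

x = (-1.5000, 0.1000)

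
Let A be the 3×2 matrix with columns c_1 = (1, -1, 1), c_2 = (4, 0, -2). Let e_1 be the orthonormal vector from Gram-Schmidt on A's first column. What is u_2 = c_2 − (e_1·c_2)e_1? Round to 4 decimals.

c_1 = (1, -1, 1); ‖c_1‖ = 1.7321, so e_1 = (0.5774, -0.5774, 0.5774).
e_1·c_2 = 0.5774·4 + (-0.5774)·0 + 0.5774·(-2) = 1.1547.
u_2 = c_2 − 1.1547·e_1 = (3.3333, 0.6667, -2.6667).

u_2 = (3.3333, 0.6667, -2.6667)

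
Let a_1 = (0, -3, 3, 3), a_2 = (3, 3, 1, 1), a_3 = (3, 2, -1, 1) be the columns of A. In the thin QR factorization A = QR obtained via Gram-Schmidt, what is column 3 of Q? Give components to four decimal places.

q_3 = (0.4534, -0.3400, -0.7273, 0.3872)

q_1 = a_1/‖a_1‖ = (0, -3, 3, 3)/5.1962 = (0.0000, -0.5774, 0.5774, 0.5774).
r_{12} = q_1·a_2 = -0.5774.
u_2 = a_2 + 0.5774·q_1 = (3.0000, 2.6667, 1.3333, 1.3333).
‖u_2‖ = 4.4347, so q_2 = (0.6765, 0.6013, 0.3007, 0.3007).
r_{13} = q_1·a_3 = -1.1547; r_{23} = q_2·a_3 = 3.2321.
u_3 = a_3 + 1.1547·q_1 − 3.2321·q_2 = (0.8136, -0.6102, -1.3051, 0.6949).
‖u_3‖ = 1.7945, so q_3 = (0.4534, -0.3400, -0.7273, 0.3872).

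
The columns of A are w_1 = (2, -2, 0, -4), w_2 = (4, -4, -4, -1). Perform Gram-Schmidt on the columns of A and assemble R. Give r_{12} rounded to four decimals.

r_{12} = 4.0825

w_1 = (2, -2, 0, -4); ‖w_1‖ = 4.8990, so q_1 = (0.4082, -0.4082, 0.0000, -0.8165).
r_{12} = q_1·w_2 = 4.0825.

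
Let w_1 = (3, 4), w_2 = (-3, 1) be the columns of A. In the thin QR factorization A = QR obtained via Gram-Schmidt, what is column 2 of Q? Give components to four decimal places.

e_2 = (-0.8000, 0.6000)

e_1 = w_1/‖w_1‖ = (3, 4)/5.0000 = (0.6000, 0.8000).
r_{12} = e_1·w_2 = -1.0000.
u_2 = w_2 + 1.0000·e_1 = (-2.4000, 1.8000).
‖u_2‖ = 3.0000, so e_2 = (-0.8000, 0.6000).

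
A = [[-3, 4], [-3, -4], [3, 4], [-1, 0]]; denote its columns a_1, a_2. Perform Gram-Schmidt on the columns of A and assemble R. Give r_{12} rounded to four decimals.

r_{12} = 2.2678

a_1 = (-3, -3, 3, -1); ‖a_1‖ = 5.2915, so q_1 = (-0.5669, -0.5669, 0.5669, -0.1890).
r_{12} = q_1·a_2 = 2.2678.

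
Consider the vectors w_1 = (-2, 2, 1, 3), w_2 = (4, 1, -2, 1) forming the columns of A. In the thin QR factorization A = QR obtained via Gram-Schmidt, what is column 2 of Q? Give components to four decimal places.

w_1 = (-2, 2, 1, 3); ‖w_1‖ = 4.2426, so e_1 = (-0.4714, 0.4714, 0.2357, 0.7071).
e_1·w_2 = (-0.4714)·4 + 0.4714·1 + 0.2357·(-2) + 0.7071·1 = -1.1785.
u_2 = w_2 + 1.1785·e_1 = (3.4444, 1.5556, -1.7222, 1.8333).
‖u_2‖ = 4.5399, so e_2 = (0.7587, 0.3426, -0.3793, 0.4038).

e_2 = (0.7587, 0.3426, -0.3793, 0.4038)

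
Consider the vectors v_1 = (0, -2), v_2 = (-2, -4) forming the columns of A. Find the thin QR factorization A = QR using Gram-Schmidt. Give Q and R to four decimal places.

Q = [[0.0000, -1.0000], [-1.0000, 0.0000]], R = [[2.0000, 4.0000], [0.0000, 2.0000]]

q_1 = v_1/‖v_1‖ = (0, -2)/2.0000 = (0.0000, -1.0000).
r_{12} = q_1·v_2 = 4.0000.
u_2 = v_2 − 4.0000·q_1 = (-2.0000, 0.0000).
‖u_2‖ = 2.0000, so q_2 = (-1.0000, 0.0000).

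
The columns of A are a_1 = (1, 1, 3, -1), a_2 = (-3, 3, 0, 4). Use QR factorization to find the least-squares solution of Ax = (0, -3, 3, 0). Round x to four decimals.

e_1 = a_1/‖a_1‖ = (1, 1, 3, -1)/3.4641 = (0.2887, 0.2887, 0.8660, -0.2887).
r_{12} = e_1·a_2 = -1.1547.
u_2 = a_2 + 1.1547·e_1 = (-2.6667, 3.3333, 1.0000, 3.6667).
‖u_2‖ = 5.7155, so e_2 = (-0.4666, 0.5832, 0.1750, 0.6415).
Qᵀb = (1.7321, -1.2247).
Back-substitute: x_2 = -1.2247/5.7155 = -0.2143.
x_1 = (1.7321 + 1.1547·(-0.2143))/3.4641 = 0.4286.

x = (0.4286, -0.2143)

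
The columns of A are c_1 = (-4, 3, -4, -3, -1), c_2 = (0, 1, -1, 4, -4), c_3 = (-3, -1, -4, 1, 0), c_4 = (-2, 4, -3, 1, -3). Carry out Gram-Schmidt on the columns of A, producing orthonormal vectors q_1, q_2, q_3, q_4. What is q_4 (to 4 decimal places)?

q_4 = (0.2041, 0.6124, -0.2041, 0.4082, 0.6124)

c_1 = (-4, 3, -4, -3, -1); ‖c_1‖ = 7.1414, so q_1 = (-0.5601, 0.4201, -0.5601, -0.4201, -0.1400).
q_1·c_2 = (-0.5601)·0 + 0.4201·1 + (-0.5601)·(-1) + (-0.4201)·4 + (-0.1400)·(-4) = -0.1400.
u_2 = c_2 + 0.1400·q_1 = (-0.0784, 1.0588, -1.0784, 3.9412, -4.0196).
‖u_2‖ = 5.8293, so q_2 = (-0.0135, 0.1816, -0.1850, 0.6761, -0.6896).
q_1·c_3 = (-0.5601)·(-3) + 0.4201·(-1) + (-0.5601)·(-4) + (-0.4201)·1 + (-0.1400)·0 = 3.0806; q_2·c_3 = (-0.0135)·(-3) + 0.1816·(-1) + (-0.1850)·(-4) + 0.6761·1 + (-0.6896)·0 = 1.2748.
u_3 = c_3 − 3.0806·q_1 − 1.2748·q_2 = (-1.2574, -2.5257, -2.0387, 1.4322, 1.3104).
‖u_3‖ = 3.9855, so q_3 = (-0.3155, -0.6337, -0.5115, 0.3593, 0.3288).
q_1·c_4 = (-0.5601)·(-2) + 0.4201·4 + (-0.5601)·(-3) + (-0.4201)·1 + (-0.1400)·(-3) = 4.4809; q_2·c_4 = (-0.0135)·(-2) + 0.1816·4 + (-0.1850)·(-3) + 0.6761·1 + (-0.6896)·(-3) = 4.0532; q_3·c_4 = (-0.3155)·(-2) + (-0.6337)·4 + (-0.5115)·(-3) + 0.3593·1 + 0.3288·(-3) = -0.9964.
u_4 = c_4 − 4.4809·q_1 − 4.0532·q_2 + 0.9964·q_3 = (0.2500, 0.7500, -0.2500, 0.5000, 0.7500).
‖u_4‖ = 1.2247, so q_4 = (0.2041, 0.6124, -0.2041, 0.4082, 0.6124).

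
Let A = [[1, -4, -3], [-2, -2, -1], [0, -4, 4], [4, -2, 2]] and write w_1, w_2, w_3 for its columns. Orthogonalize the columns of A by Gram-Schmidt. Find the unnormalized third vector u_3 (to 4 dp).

q_1 = w_1/‖w_1‖ = (1, -2, 0, 4)/4.5826 = (0.2182, -0.4364, 0.0000, 0.8729).
r_{12} = q_1·w_2 = -1.7457.
u_2 = w_2 + 1.7457·q_1 = (-3.6190, -2.7619, -4.0000, -0.4762).
‖u_2‖ = 6.0788, so q_2 = (-0.5954, -0.4543, -0.6580, -0.0783).
r_{13} = q_1·w_3 = 1.5275; r_{23} = q_2·w_3 = -0.5483.
u_3 = w_3 − 1.5275·q_1 + 0.5483·q_2 = (-3.6598, -0.5825, 3.6392, 0.6237).

u_3 = (-3.6598, -0.5825, 3.6392, 0.6237)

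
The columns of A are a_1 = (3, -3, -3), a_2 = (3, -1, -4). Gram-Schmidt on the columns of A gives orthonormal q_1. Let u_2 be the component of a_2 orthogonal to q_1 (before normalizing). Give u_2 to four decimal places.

q_1 = a_1/‖a_1‖ = (3, -3, -3)/5.1962 = (0.5774, -0.5774, -0.5774).
r_{12} = q_1·a_2 = 4.6188.
u_2 = a_2 − 4.6188·q_1 = (0.3333, 1.6667, -1.3333).

u_2 = (0.3333, 1.6667, -1.3333)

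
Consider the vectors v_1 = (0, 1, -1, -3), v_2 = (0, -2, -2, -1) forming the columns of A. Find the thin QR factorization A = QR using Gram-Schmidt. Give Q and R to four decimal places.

e_1 = v_1/‖v_1‖ = (0, 1, -1, -3)/3.3166 = (0.0000, 0.3015, -0.3015, -0.9045).
r_{12} = e_1·v_2 = 0.9045.
u_2 = v_2 − 0.9045·e_1 = (0.0000, -2.2727, -1.7273, -0.1818).
‖u_2‖ = 2.8604, so e_2 = (0.0000, -0.7946, -0.6039, -0.0636).

Q = [[0.0000, 0.0000], [0.3015, -0.7946], [-0.3015, -0.6039], [-0.9045, -0.0636]], R = [[3.3166, 0.9045], [0.0000, 2.8604]]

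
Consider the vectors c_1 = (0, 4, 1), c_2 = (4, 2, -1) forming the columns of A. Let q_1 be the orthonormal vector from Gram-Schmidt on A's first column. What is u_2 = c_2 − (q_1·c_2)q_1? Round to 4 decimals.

u_2 = (4.0000, 0.3529, -1.4118)

c_1 = (0, 4, 1); ‖c_1‖ = 4.1231, so q_1 = (0.0000, 0.9701, 0.2425).
q_1·c_2 = 0.0000·4 + 0.9701·2 + 0.2425·(-1) = 1.6977.
u_2 = c_2 − 1.6977·q_1 = (4.0000, 0.3529, -1.4118).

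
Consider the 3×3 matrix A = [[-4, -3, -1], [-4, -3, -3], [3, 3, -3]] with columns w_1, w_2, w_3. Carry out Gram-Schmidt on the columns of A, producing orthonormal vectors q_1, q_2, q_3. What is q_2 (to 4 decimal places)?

q_2 = (0.3313, 0.3313, 0.8835)

w_1 = (-4, -4, 3); ‖w_1‖ = 6.4031, so q_1 = (-0.6247, -0.6247, 0.4685).
q_1·w_2 = (-0.6247)·(-3) + (-0.6247)·(-3) + 0.4685·3 = 5.1537.
u_2 = w_2 − 5.1537·q_1 = (0.2195, 0.2195, 0.5854).
‖u_2‖ = 0.6626, so q_2 = (0.3313, 0.3313, 0.8835).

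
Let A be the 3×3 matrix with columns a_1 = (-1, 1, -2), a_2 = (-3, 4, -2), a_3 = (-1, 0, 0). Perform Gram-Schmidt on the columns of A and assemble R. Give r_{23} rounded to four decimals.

r_{23} = 0.3925

a_1 = (-1, 1, -2); ‖a_1‖ = 2.4495, so e_1 = (-0.4082, 0.4082, -0.8165).
e_1·a_2 = (-0.4082)·(-3) + 0.4082·4 + (-0.8165)·(-2) = 4.4907.
u_2 = a_2 − 4.4907·e_1 = (-1.1667, 2.1667, 1.6667).
‖u_2‖ = 2.9721, so e_2 = (-0.3925, 0.7290, 0.5608).
r_{23} = e_2·a_3 = 0.3925.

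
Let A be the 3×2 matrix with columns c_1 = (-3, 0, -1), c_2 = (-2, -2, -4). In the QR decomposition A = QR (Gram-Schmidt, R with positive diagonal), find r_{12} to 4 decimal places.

e_1 = c_1/‖c_1‖ = (-3, 0, -1)/3.1623 = (-0.9487, 0.0000, -0.3162).
r_{12} = e_1·c_2 = 3.1623.

r_{12} = 3.1623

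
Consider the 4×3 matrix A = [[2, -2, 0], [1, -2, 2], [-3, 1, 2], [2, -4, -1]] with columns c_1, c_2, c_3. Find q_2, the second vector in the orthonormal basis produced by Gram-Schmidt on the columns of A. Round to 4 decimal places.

q_2 = (-0.0372, -0.3529, -0.6130, -0.7059)

c_1 = (2, 1, -3, 2); ‖c_1‖ = 4.2426, so q_1 = (0.4714, 0.2357, -0.7071, 0.4714).
q_1·c_2 = 0.4714·(-2) + 0.2357·(-2) + (-0.7071)·1 + 0.4714·(-4) = -4.0069.
u_2 = c_2 + 4.0069·q_1 = (-0.1111, -1.0556, -1.8333, -2.1111).
‖u_2‖ = 2.9907, so q_2 = (-0.0372, -0.3529, -0.6130, -0.7059).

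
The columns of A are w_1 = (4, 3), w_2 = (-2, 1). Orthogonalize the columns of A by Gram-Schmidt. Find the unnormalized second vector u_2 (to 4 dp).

w_1 = (4, 3); ‖w_1‖ = 5.0000, so q_1 = (0.8000, 0.6000).
q_1·w_2 = 0.8000·(-2) + 0.6000·1 = -1.0000.
u_2 = w_2 + 1.0000·q_1 = (-1.2000, 1.6000).

u_2 = (-1.2000, 1.6000)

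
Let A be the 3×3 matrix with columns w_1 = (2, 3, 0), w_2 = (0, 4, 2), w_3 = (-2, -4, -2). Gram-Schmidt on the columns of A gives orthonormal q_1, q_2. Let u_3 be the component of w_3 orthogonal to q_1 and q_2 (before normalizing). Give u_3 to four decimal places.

u_3 = (-0.6207, 0.4138, -0.8276)

w_1 = (2, 3, 0); ‖w_1‖ = 3.6056, so q_1 = (0.5547, 0.8321, 0.0000).
q_1·w_2 = 0.5547·0 + 0.8321·4 + 0.0000·2 = 3.3282.
u_2 = w_2 − 3.3282·q_1 = (-1.8462, 1.2308, 2.0000).
‖u_2‖ = 2.9872, so q_2 = (-0.6180, 0.4120, 0.6695).
q_1·w_3 = 0.5547·(-2) + 0.8321·(-4) + 0.0000·(-2) = -4.4376; q_2·w_3 = (-0.6180)·(-2) + 0.4120·(-4) + 0.6695·(-2) = -1.7511.
u_3 = w_3 + 4.4376·q_1 + 1.7511·q_2 = (-0.6207, 0.4138, -0.8276).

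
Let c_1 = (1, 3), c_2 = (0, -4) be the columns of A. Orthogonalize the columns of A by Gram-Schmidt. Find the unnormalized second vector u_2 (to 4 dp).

c_1 = (1, 3); ‖c_1‖ = 3.1623, so e_1 = (0.3162, 0.9487).
e_1·c_2 = 0.3162·0 + 0.9487·(-4) = -3.7947.
u_2 = c_2 + 3.7947·e_1 = (1.2000, -0.4000).

u_2 = (1.2000, -0.4000)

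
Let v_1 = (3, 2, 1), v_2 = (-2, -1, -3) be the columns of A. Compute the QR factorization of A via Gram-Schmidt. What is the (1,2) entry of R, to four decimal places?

e_1 = v_1/‖v_1‖ = (3, 2, 1)/3.7417 = (0.8018, 0.5345, 0.2673).
r_{12} = e_1·v_2 = -2.9399.

r_{12} = -2.9399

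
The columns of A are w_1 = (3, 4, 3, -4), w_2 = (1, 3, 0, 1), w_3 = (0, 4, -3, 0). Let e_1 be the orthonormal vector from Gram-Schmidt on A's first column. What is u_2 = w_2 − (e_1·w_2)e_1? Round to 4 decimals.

u_2 = (0.3400, 2.1200, -0.6600, 1.8800)

e_1 = w_1/‖w_1‖ = (3, 4, 3, -4)/7.0711 = (0.4243, 0.5657, 0.4243, -0.5657).
r_{12} = e_1·w_2 = 1.5556.
u_2 = w_2 − 1.5556·e_1 = (0.3400, 2.1200, -0.6600, 1.8800).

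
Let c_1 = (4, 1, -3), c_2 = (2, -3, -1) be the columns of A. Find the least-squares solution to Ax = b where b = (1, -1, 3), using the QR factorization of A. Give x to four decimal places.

x = (-0.3333, 0.3333)

c_1 = (4, 1, -3); ‖c_1‖ = 5.0990, so e_1 = (0.7845, 0.1961, -0.5883).
e_1·c_2 = 0.7845·2 + 0.1961·(-3) + (-0.5883)·(-1) = 1.5689.
u_2 = c_2 − 1.5689·e_1 = (0.7692, -3.3077, -0.0769).
‖u_2‖ = 3.3968, so e_2 = (0.2265, -0.9738, -0.0226).
Qᵀb = (-1.1767, 1.1323).
Back-substitute: x_2 = 1.1323/3.3968 = 0.3333.
x_1 = (-1.1767 − 1.5689·0.3333)/5.0990 = -0.3333.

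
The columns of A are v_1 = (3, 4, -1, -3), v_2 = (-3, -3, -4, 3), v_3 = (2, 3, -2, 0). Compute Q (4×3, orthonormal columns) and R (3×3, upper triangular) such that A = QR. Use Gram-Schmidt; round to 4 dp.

v_1 = (3, 4, -1, -3); ‖v_1‖ = 5.9161, so q_1 = (0.5071, 0.6761, -0.1690, -0.5071).
q_1·v_2 = 0.5071·(-3) + 0.6761·(-3) + (-0.1690)·(-4) + (-0.5071)·3 = -4.3948.
u_2 = v_2 + 4.3948·q_1 = (-0.7714, -0.0286, -4.7429, 0.7714).
‖u_2‖ = 4.8668, so q_2 = (-0.1585, -0.0059, -0.9745, 0.1585).
q_1·v_3 = 0.5071·2 + 0.6761·3 + (-0.1690)·(-2) + (-0.5071)·0 = 3.3806; q_2·v_3 = (-0.1585)·2 + (-0.0059)·3 + (-0.9745)·(-2) + 0.1585·0 = 1.6144.
u_3 = v_3 − 3.3806·q_1 − 1.6144·q_2 = (0.5416, 0.7238, 0.1448, 1.4584).
‖u_3‖ = 1.7219, so q_3 = (0.3145, 0.4203, 0.0841, 0.8470).

Q = [[0.5071, -0.1585, 0.3145], [0.6761, -0.0059, 0.4203], [-0.1690, -0.9745, 0.0841], [-0.5071, 0.1585, 0.8470]], R = [[5.9161, -4.3948, 3.3806], [0.0000, 4.8668, 1.6144], [0.0000, 0.0000, 1.7219]]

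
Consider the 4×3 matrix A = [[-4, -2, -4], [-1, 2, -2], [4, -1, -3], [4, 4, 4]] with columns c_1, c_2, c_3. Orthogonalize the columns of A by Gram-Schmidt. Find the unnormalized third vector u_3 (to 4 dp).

c_1 = (-4, -1, 4, 4); ‖c_1‖ = 7.0000, so e_1 = (-0.5714, -0.1429, 0.5714, 0.5714).
e_1·c_2 = (-0.5714)·(-2) + (-0.1429)·2 + 0.5714·(-1) + 0.5714·4 = 2.5714.
u_2 = c_2 − 2.5714·e_1 = (-0.5306, 2.3673, -2.4694, 2.5306).
‖u_2‖ = 4.2881, so e_2 = (-0.1237, 0.5521, -0.5759, 0.5901).
e_1·c_3 = (-0.5714)·(-4) + (-0.1429)·(-2) + 0.5714·(-3) + 0.5714·4 = 3.1429; e_2·c_3 = (-0.1237)·(-4) + 0.5521·(-2) + (-0.5759)·(-3) + 0.5901·4 = 3.4790.
u_3 = c_3 − 3.1429·e_1 − 3.4790·e_2 = (-1.7736, -3.4717, -2.7925, 0.1509).

u_3 = (-1.7736, -3.4717, -2.7925, 0.1509)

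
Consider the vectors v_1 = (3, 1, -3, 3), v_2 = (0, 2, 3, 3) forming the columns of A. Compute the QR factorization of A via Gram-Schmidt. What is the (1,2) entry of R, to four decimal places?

v_1 = (3, 1, -3, 3); ‖v_1‖ = 5.2915, so q_1 = (0.5669, 0.1890, -0.5669, 0.5669).
r_{12} = q_1·v_2 = 0.3780.

r_{12} = 0.3780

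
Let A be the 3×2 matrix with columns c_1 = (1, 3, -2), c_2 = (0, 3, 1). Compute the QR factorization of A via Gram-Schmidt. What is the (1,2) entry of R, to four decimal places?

q_1 = c_1/‖c_1‖ = (1, 3, -2)/3.7417 = (0.2673, 0.8018, -0.5345).
r_{12} = q_1·c_2 = 1.8708.

r_{12} = 1.8708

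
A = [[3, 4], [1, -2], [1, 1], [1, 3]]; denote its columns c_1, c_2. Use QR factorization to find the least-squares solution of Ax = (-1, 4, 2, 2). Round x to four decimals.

x = (1.2561, -0.7195)

c_1 = (3, 1, 1, 1); ‖c_1‖ = 3.4641, so e_1 = (0.8660, 0.2887, 0.2887, 0.2887).
e_1·c_2 = 0.8660·4 + 0.2887·(-2) + 0.2887·1 + 0.2887·3 = 4.0415.
u_2 = c_2 − 4.0415·e_1 = (0.5000, -3.1667, -0.1667, 1.8333).
‖u_2‖ = 3.6968, so e_2 = (0.1353, -0.8566, -0.0451, 0.4959).
Qᵀb = (1.4434, -2.6599).
Back-substitute: x_2 = -2.6599/3.6968 = -0.7195.
x_1 = (1.4434 − 4.0415·(-0.7195))/3.4641 = 1.2561.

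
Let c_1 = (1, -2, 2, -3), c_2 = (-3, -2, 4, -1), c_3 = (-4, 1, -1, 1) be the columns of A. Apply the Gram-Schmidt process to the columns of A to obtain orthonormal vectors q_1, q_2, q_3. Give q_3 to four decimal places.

q_1 = c_1/‖c_1‖ = (1, -2, 2, -3)/4.2426 = (0.2357, -0.4714, 0.4714, -0.7071).
r_{12} = q_1·c_2 = 2.8284.
u_2 = c_2 − 2.8284·q_1 = (-3.6667, -0.6667, 2.6667, 1.0000).
‖u_2‖ = 4.6904, so q_2 = (-0.7817, -0.1421, 0.5685, 0.2132).
r_{13} = q_1·c_3 = -2.5927; r_{23} = q_2·c_3 = 2.6295.
u_3 = c_3 + 2.5927·q_1 − 2.6295·q_2 = (-1.3333, 0.1515, -1.2727, -1.3939).
‖u_3‖ = 2.3160, so q_3 = (-0.5757, 0.0654, -0.5495, -0.6019).

q_3 = (-0.5757, 0.0654, -0.5495, -0.6019)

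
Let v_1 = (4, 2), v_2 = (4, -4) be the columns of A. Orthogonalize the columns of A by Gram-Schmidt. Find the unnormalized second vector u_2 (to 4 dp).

u_2 = (2.4000, -4.8000)

v_1 = (4, 2); ‖v_1‖ = 4.4721, so e_1 = (0.8944, 0.4472).
e_1·v_2 = 0.8944·4 + 0.4472·(-4) = 1.7889.
u_2 = v_2 − 1.7889·e_1 = (2.4000, -4.8000).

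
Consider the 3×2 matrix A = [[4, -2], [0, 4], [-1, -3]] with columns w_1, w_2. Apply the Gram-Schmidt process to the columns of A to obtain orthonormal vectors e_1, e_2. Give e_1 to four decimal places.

w_1 = (4, 0, -1); ‖w_1‖ = 4.1231, so e_1 = (0.9701, 0.0000, -0.2425).

e_1 = (0.9701, 0.0000, -0.2425)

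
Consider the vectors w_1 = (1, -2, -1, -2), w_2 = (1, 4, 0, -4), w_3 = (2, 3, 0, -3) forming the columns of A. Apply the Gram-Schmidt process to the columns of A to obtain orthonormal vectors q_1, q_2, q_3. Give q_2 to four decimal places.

q_2 = (0.1569, 0.7322, 0.0174, -0.6625)

w_1 = (1, -2, -1, -2); ‖w_1‖ = 3.1623, so q_1 = (0.3162, -0.6325, -0.3162, -0.6325).
q_1·w_2 = 0.3162·1 + (-0.6325)·4 + (-0.3162)·0 + (-0.6325)·(-4) = 0.3162.
u_2 = w_2 − 0.3162·q_1 = (0.9000, 4.2000, 0.1000, -3.8000).
‖u_2‖ = 5.7359, so q_2 = (0.1569, 0.7322, 0.0174, -0.6625).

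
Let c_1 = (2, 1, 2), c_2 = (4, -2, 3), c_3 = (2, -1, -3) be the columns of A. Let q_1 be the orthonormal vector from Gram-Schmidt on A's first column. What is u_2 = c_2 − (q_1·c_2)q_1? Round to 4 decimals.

u_2 = (1.3333, -3.3333, 0.3333)

c_1 = (2, 1, 2); ‖c_1‖ = 3.0000, so q_1 = (0.6667, 0.3333, 0.6667).
q_1·c_2 = 0.6667·4 + 0.3333·(-2) + 0.6667·3 = 4.0000.
u_2 = c_2 − 4.0000·q_1 = (1.3333, -3.3333, 0.3333).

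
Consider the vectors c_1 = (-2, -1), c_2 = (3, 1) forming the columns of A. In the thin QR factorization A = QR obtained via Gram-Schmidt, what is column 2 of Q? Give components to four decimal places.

c_1 = (-2, -1); ‖c_1‖ = 2.2361, so e_1 = (-0.8944, -0.4472).
e_1·c_2 = (-0.8944)·3 + (-0.4472)·1 = -3.1305.
u_2 = c_2 + 3.1305·e_1 = (0.2000, -0.4000).
‖u_2‖ = 0.4472, so e_2 = (0.4472, -0.8944).

e_2 = (0.4472, -0.8944)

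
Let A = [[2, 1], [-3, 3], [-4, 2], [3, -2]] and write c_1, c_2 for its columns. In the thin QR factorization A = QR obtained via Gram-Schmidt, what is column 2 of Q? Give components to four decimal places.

q_2 = (0.8325, 0.5307, -0.0833, -0.1353)

q_1 = c_1/‖c_1‖ = (2, -3, -4, 3)/6.1644 = (0.3244, -0.4867, -0.6489, 0.4867).
r_{12} = q_1·c_2 = -3.4066.
u_2 = c_2 + 3.4066·q_1 = (2.1053, 1.3421, -0.2105, -0.3421).
‖u_2‖ = 2.5288, so q_2 = (0.8325, 0.5307, -0.0833, -0.1353).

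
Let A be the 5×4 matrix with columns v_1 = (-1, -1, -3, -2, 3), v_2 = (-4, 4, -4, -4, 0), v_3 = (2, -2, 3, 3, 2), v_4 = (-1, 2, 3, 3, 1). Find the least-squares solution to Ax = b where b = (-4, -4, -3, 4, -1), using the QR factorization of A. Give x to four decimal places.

x = (7.6130, -10.8592, -15.8199, 7.8391)

v_1 = (-1, -1, -3, -2, 3); ‖v_1‖ = 4.8990, so e_1 = (-0.2041, -0.2041, -0.6124, -0.4082, 0.6124).
e_1·v_2 = (-0.2041)·(-4) + (-0.2041)·4 + (-0.6124)·(-4) + (-0.4082)·(-4) + 0.6124·0 = 4.0825.
u_2 = v_2 − 4.0825·e_1 = (-3.1667, 4.8333, -1.5000, -2.3333, -2.5000).
‖u_2‖ = 6.8799, so e_2 = (-0.4603, 0.7025, -0.2180, -0.3392, -0.3634).
e_1·v_3 = (-0.2041)·2 + (-0.2041)·(-2) + (-0.6124)·3 + (-0.4082)·3 + 0.6124·2 = -1.8371; e_2·v_3 = (-0.4603)·2 + 0.7025·(-2) + (-0.2180)·3 + (-0.3392)·3 + (-0.3634)·2 = -4.7239.
u_3 = v_3 + 1.8371·e_1 + 4.7239·e_2 = (-0.5493, 0.9437, 0.8451, 0.6479, 1.4085).
‖u_3‖ = 2.0760, so e_3 = (-0.2646, 0.4546, 0.4071, 0.3121, 0.6784).
e_1·v_4 = (-0.2041)·(-1) + (-0.2041)·2 + (-0.6124)·3 + (-0.4082)·3 + 0.6124·1 = -2.6536; e_2·v_4 = (-0.4603)·(-1) + 0.7025·2 + (-0.2180)·3 + (-0.3392)·3 + (-0.3634)·1 = -0.1696; e_3·v_4 = (-0.2646)·(-1) + 0.4546·2 + 0.4071·3 + 0.3121·3 + 0.6784·1 = 4.0096.
u_4 = v_4 + 2.6536·e_1 + 0.1696·e_2 − 4.0096·e_3 = (-0.5588, -0.2451, -0.2941, 0.6078, -0.1569).
‖u_4‖ = 0.9235, so e_4 = (-0.6051, -0.2654, -0.3185, 0.6582, -0.1698).
Qᵀb = (1.2247, -1.3082, -1.4112, 7.2398).
Back-substitute: x_4 = 7.2398/0.9235 = 7.8391.
x_3 = (-1.4112 − 4.0096·7.8391)/2.0760 = -15.8199.
x_2 = (-1.3082 + 4.7239·(-15.8199) + 0.1696·7.8391)/6.8799 = -10.8592.
x_1 = (1.2247 − 4.0825·(-10.8592) + 1.8371·(-15.8199) + 2.6536·7.8391)/4.8990 = 7.6130.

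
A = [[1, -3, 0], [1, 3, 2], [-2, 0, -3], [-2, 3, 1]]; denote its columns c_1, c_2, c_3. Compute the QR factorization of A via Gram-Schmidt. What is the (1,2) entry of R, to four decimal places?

r_{12} = -1.8974

c_1 = (1, 1, -2, -2); ‖c_1‖ = 3.1623, so e_1 = (0.3162, 0.3162, -0.6325, -0.6325).
r_{12} = e_1·c_2 = -1.8974.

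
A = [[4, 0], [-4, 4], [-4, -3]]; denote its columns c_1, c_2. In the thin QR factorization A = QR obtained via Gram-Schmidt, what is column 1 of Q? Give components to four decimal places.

c_1 = (4, -4, -4); ‖c_1‖ = 6.9282, so e_1 = (0.5774, -0.5774, -0.5774).

e_1 = (0.5774, -0.5774, -0.5774)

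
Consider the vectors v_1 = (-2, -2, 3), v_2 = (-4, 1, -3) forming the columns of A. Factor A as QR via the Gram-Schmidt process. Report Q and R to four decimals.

Q = [[-0.4851, -0.8625], [-0.4851, 0.1282], [0.7276, -0.4895]], R = [[4.1231, -0.7276], [0.0000, 5.0468]]

v_1 = (-2, -2, 3); ‖v_1‖ = 4.1231, so q_1 = (-0.4851, -0.4851, 0.7276).
q_1·v_2 = (-0.4851)·(-4) + (-0.4851)·1 + 0.7276·(-3) = -0.7276.
u_2 = v_2 + 0.7276·q_1 = (-4.3529, 0.6471, -2.4706).
‖u_2‖ = 5.0468, so q_2 = (-0.8625, 0.1282, -0.4895).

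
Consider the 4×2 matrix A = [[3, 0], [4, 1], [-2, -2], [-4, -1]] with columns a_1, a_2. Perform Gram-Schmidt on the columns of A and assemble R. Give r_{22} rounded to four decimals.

a_1 = (3, 4, -2, -4); ‖a_1‖ = 6.7082, so e_1 = (0.4472, 0.5963, -0.2981, -0.5963).
e_1·a_2 = 0.4472·0 + 0.5963·1 + (-0.2981)·(-2) + (-0.5963)·(-1) = 1.7889.
u_2 = a_2 − 1.7889·e_1 = (-0.8000, -0.0667, -1.4667, 0.0667).
r_{22} = ‖u_2‖ = 1.6733.

r_{22} = 1.6733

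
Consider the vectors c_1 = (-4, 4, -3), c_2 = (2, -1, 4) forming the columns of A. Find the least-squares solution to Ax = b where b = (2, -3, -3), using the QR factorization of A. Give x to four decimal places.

c_1 = (-4, 4, -3); ‖c_1‖ = 6.4031, so e_1 = (-0.6247, 0.6247, -0.4685).
e_1·c_2 = (-0.6247)·2 + 0.6247·(-1) + (-0.4685)·4 = -3.7482.
u_2 = c_2 + 3.7482·e_1 = (-0.3415, 1.3415, 2.2439).
‖u_2‖ = 2.6365, so e_2 = (-0.1295, 0.5088, 0.8511).
Qᵀb = (-1.7179, -4.3387).
Back-substitute: x_2 = -4.3387/2.6365 = -1.6456.
x_1 = (-1.7179 + 3.7482·(-1.6456))/6.4031 = -1.2316.

x = (-1.2316, -1.6456)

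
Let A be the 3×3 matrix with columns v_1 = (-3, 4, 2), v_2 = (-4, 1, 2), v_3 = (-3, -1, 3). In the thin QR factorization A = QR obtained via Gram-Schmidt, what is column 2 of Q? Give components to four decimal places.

v_1 = (-3, 4, 2); ‖v_1‖ = 5.3852, so q_1 = (-0.5571, 0.7428, 0.3714).
q_1·v_2 = (-0.5571)·(-4) + 0.7428·1 + 0.3714·2 = 3.7139.
u_2 = v_2 − 3.7139·q_1 = (-1.9310, -1.7586, 0.6207).
‖u_2‖ = 2.6846, so q_2 = (-0.7193, -0.6551, 0.2312).

q_2 = (-0.7193, -0.6551, 0.2312)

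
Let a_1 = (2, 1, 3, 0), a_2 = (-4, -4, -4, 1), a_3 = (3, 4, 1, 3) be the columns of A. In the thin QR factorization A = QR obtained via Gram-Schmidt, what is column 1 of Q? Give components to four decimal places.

a_1 = (2, 1, 3, 0); ‖a_1‖ = 3.7417, so e_1 = (0.5345, 0.2673, 0.8018, 0.0000).

e_1 = (0.5345, 0.2673, 0.8018, 0.0000)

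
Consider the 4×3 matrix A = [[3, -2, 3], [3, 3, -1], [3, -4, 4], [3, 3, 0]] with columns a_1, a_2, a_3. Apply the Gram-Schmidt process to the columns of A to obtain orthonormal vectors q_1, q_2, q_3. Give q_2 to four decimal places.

q_2 = (-0.3244, 0.4867, -0.6489, 0.4867)

a_1 = (3, 3, 3, 3); ‖a_1‖ = 6.0000, so q_1 = (0.5000, 0.5000, 0.5000, 0.5000).
q_1·a_2 = 0.5000·(-2) + 0.5000·3 + 0.5000·(-4) + 0.5000·3 = 0.0000.
u_2 = a_2 + 0.0000·q_1 = (-2.0000, 3.0000, -4.0000, 3.0000).
‖u_2‖ = 6.1644, so q_2 = (-0.3244, 0.4867, -0.6489, 0.4867).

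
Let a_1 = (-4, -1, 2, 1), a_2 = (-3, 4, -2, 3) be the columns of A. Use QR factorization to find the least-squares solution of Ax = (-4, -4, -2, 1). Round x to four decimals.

q_1 = a_1/‖a_1‖ = (-4, -1, 2, 1)/4.6904 = (-0.8528, -0.2132, 0.4264, 0.2132).
r_{12} = q_1·a_2 = 1.4924.
u_2 = a_2 − 1.4924·q_1 = (-1.7273, 4.3182, -2.6364, 2.6818).
‖u_2‖ = 5.9810, so q_2 = (-0.2888, 0.7220, -0.4408, 0.4484).
Qᵀb = (3.6244, -0.4028).
Back-substitute: x_2 = -0.4028/5.9810 = -0.0673.
x_1 = (3.6244 − 1.4924·(-0.0673))/4.6904 = 0.7942.

x = (0.7942, -0.0673)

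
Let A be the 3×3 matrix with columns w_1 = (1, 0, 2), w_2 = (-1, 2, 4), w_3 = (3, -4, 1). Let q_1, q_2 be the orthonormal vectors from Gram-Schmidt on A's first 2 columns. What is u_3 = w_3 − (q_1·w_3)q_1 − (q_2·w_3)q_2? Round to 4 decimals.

u_3 = (-1.0000, -1.5000, 0.5000)

w_1 = (1, 0, 2); ‖w_1‖ = 2.2361, so q_1 = (0.4472, 0.0000, 0.8944).
q_1·w_2 = 0.4472·(-1) + 0.0000·2 + 0.8944·4 = 3.1305.
u_2 = w_2 − 3.1305·q_1 = (-2.4000, 2.0000, 1.2000).
‖u_2‖ = 3.3466, so q_2 = (-0.7171, 0.5976, 0.3586).
q_1·w_3 = 0.4472·3 + 0.0000·(-4) + 0.8944·1 = 2.2361; q_2·w_3 = (-0.7171)·3 + 0.5976·(-4) + 0.3586·1 = -4.1833.
u_3 = w_3 − 2.2361·q_1 + 4.1833·q_2 = (-1.0000, -1.5000, 0.5000).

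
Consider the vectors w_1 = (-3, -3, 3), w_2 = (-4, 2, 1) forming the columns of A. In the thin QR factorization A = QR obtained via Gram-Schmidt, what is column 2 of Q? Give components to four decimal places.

q_1 = w_1/‖w_1‖ = (-3, -3, 3)/5.1962 = (-0.5774, -0.5774, 0.5774).
r_{12} = q_1·w_2 = 1.7321.
u_2 = w_2 − 1.7321·q_1 = (-3.0000, 3.0000, 0.0000).
‖u_2‖ = 4.2426, so q_2 = (-0.7071, 0.7071, 0.0000).

q_2 = (-0.7071, 0.7071, 0.0000)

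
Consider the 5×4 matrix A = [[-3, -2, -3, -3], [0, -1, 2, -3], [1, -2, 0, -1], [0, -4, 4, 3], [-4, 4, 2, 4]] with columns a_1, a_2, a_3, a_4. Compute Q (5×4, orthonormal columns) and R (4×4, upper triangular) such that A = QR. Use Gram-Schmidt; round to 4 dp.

Q = [[-0.5883, -0.5684, -0.5643, -0.0969], [0.0000, -0.1679, 0.3328, -0.9268], [0.1961, -0.2583, -0.0336, -0.0131], [0.0000, -0.6717, 0.6306, 0.3560], [-0.7845, 0.3617, 0.4148, 0.0694]], R = [[5.0990, -2.3534, 0.1961, -1.5689], [0.0000, 5.9550, -0.5942, 1.8989], [0.0000, 0.0000, 5.7104, 4.2792], [0.0000, 0.0000, 0.0000, 4.4296]]

a_1 = (-3, 0, 1, 0, -4); ‖a_1‖ = 5.0990, so q_1 = (-0.5883, 0.0000, 0.1961, 0.0000, -0.7845).
q_1·a_2 = (-0.5883)·(-2) + 0.0000·(-1) + 0.1961·(-2) + 0.0000·(-4) + (-0.7845)·4 = -2.3534.
u_2 = a_2 + 2.3534·q_1 = (-3.3846, -1.0000, -1.5385, -4.0000, 2.1538).
‖u_2‖ = 5.9550, so q_2 = (-0.5684, -0.1679, -0.2583, -0.6717, 0.3617).
q_1·a_3 = (-0.5883)·(-3) + 0.0000·2 + 0.1961·0 + 0.0000·4 + (-0.7845)·2 = 0.1961; q_2·a_3 = (-0.5684)·(-3) + (-0.1679)·2 + (-0.2583)·0 + (-0.6717)·4 + 0.3617·2 = -0.5942.
u_3 = a_3 − 0.1961·q_1 + 0.5942·q_2 = (-3.2223, 1.9002, -0.1920, 3.6009, 2.3688).
‖u_3‖ = 5.7104, so q_3 = (-0.5643, 0.3328, -0.0336, 0.6306, 0.4148).
q_1·a_4 = (-0.5883)·(-3) + 0.0000·(-3) + 0.1961·(-1) + 0.0000·3 + (-0.7845)·4 = -1.5689; q_2·a_4 = (-0.5684)·(-3) + (-0.1679)·(-3) + (-0.2583)·(-1) + (-0.6717)·3 + 0.3617·4 = 1.8989; q_3·a_4 = (-0.5643)·(-3) + 0.3328·(-3) + (-0.0336)·(-1) + 0.6306·3 + 0.4148·4 = 4.2792.
u_4 = a_4 + 1.5689·q_1 − 1.8989·q_2 − 4.2792·q_3 = (-0.4291, -4.1051, -0.0579, 1.5771, 0.3073).
‖u_4‖ = 4.4296, so q_4 = (-0.0969, -0.9268, -0.0131, 0.3560, 0.0694).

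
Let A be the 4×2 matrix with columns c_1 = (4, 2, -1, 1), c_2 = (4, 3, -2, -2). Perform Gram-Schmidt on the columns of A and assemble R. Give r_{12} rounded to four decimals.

c_1 = (4, 2, -1, 1); ‖c_1‖ = 4.6904, so e_1 = (0.8528, 0.4264, -0.2132, 0.2132).
r_{12} = e_1·c_2 = 4.6904.

r_{12} = 4.6904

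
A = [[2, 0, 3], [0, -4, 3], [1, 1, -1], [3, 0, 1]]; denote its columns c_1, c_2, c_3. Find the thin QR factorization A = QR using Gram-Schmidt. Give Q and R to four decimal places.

Q = [[0.5345, -0.0347, 0.8171], [0.0000, -0.9722, -0.0969], [0.2673, 0.2257, -0.3878], [0.8018, -0.0521, -0.4155]], R = [[3.7417, 0.2673, 2.1381], [0.0000, 4.1144, -3.2985], [0.0000, 0.0000, 2.1327]]

c_1 = (2, 0, 1, 3); ‖c_1‖ = 3.7417, so q_1 = (0.5345, 0.0000, 0.2673, 0.8018).
q_1·c_2 = 0.5345·0 + 0.0000·(-4) + 0.2673·1 + 0.8018·0 = 0.2673.
u_2 = c_2 − 0.2673·q_1 = (-0.1429, -4.0000, 0.9286, -0.2143).
‖u_2‖ = 4.1144, so q_2 = (-0.0347, -0.9722, 0.2257, -0.0521).
q_1·c_3 = 0.5345·3 + 0.0000·3 + 0.2673·(-1) + 0.8018·1 = 2.1381; q_2·c_3 = (-0.0347)·3 + (-0.9722)·3 + 0.2257·(-1) + (-0.0521)·1 = -3.2985.
u_3 = c_3 − 2.1381·q_1 + 3.2985·q_2 = (1.7426, -0.2068, -0.8270, -0.8861).
‖u_3‖ = 2.1327, so q_3 = (0.8171, -0.0969, -0.3878, -0.4155).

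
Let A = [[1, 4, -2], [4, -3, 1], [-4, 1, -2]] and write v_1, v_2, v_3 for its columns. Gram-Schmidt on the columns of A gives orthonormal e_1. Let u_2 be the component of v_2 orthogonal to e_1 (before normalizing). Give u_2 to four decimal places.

v_1 = (1, 4, -4); ‖v_1‖ = 5.7446, so e_1 = (0.1741, 0.6963, -0.6963).
e_1·v_2 = 0.1741·4 + 0.6963·(-3) + (-0.6963)·1 = -2.0889.
u_2 = v_2 + 2.0889·e_1 = (4.3636, -1.5455, -0.4545).

u_2 = (4.3636, -1.5455, -0.4545)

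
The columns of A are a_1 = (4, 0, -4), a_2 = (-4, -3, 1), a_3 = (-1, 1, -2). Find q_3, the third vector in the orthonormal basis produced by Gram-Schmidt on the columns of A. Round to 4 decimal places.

q_1 = a_1/‖a_1‖ = (4, 0, -4)/5.6569 = (0.7071, 0.0000, -0.7071).
r_{12} = q_1·a_2 = -3.5355.
u_2 = a_2 + 3.5355·q_1 = (-1.5000, -3.0000, -1.5000).
‖u_2‖ = 3.6742, so q_2 = (-0.4082, -0.8165, -0.4082).
r_{13} = q_1·a_3 = 0.7071; r_{23} = q_2·a_3 = 0.4082.
u_3 = a_3 − 0.7071·q_1 − 0.4082·q_2 = (-1.3333, 1.3333, -1.3333).
‖u_3‖ = 2.3094, so q_3 = (-0.5774, 0.5774, -0.5774).

q_3 = (-0.5774, 0.5774, -0.5774)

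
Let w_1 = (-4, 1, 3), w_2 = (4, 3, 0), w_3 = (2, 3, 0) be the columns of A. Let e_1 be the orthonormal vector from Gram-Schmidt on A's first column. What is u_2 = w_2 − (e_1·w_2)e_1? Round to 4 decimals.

u_2 = (2.0000, 3.5000, 1.5000)

w_1 = (-4, 1, 3); ‖w_1‖ = 5.0990, so e_1 = (-0.7845, 0.1961, 0.5883).
e_1·w_2 = (-0.7845)·4 + 0.1961·3 + 0.5883·0 = -2.5495.
u_2 = w_2 + 2.5495·e_1 = (2.0000, 3.5000, 1.5000).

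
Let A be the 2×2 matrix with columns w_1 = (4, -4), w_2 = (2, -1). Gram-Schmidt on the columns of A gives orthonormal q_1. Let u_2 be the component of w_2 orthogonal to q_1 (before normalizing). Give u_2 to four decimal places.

w_1 = (4, -4); ‖w_1‖ = 5.6569, so q_1 = (0.7071, -0.7071).
q_1·w_2 = 0.7071·2 + (-0.7071)·(-1) = 2.1213.
u_2 = w_2 − 2.1213·q_1 = (0.5000, 0.5000).

u_2 = (0.5000, 0.5000)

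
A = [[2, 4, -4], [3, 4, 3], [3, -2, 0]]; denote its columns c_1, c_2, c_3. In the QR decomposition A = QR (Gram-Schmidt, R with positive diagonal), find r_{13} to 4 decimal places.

c_1 = (2, 3, 3); ‖c_1‖ = 4.6904, so e_1 = (0.4264, 0.6396, 0.6396).
r_{13} = e_1·c_3 = 0.2132.

r_{13} = 0.2132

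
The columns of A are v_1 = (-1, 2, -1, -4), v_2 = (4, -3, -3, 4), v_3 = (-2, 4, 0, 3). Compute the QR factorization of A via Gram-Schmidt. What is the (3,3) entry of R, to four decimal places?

r_{33} = 4.9895

v_1 = (-1, 2, -1, -4); ‖v_1‖ = 4.6904, so q_1 = (-0.2132, 0.4264, -0.2132, -0.8528).
q_1·v_2 = (-0.2132)·4 + 0.4264·(-3) + (-0.2132)·(-3) + (-0.8528)·4 = -4.9036.
u_2 = v_2 + 4.9036·q_1 = (2.9545, -0.9091, -4.0455, -0.1818).
‖u_2‖ = 5.0946, so q_2 = (0.5799, -0.1784, -0.7941, -0.0357).
q_1·v_3 = (-0.2132)·(-2) + 0.4264·4 + (-0.2132)·0 + (-0.8528)·3 = -0.4264; q_2·v_3 = 0.5799·(-2) + (-0.1784)·4 + (-0.7941)·0 + (-0.0357)·3 = -1.9807.
u_3 = v_3 + 0.4264·q_1 + 1.9807·q_2 = (-0.9422, 3.8284, -1.6637, 2.5657).
r_{33} = ‖u_3‖ = 4.9895.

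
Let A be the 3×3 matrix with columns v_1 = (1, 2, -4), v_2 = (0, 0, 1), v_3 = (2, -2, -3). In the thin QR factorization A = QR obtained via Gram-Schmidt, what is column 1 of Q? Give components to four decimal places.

v_1 = (1, 2, -4); ‖v_1‖ = 4.5826, so e_1 = (0.2182, 0.4364, -0.8729).

e_1 = (0.2182, 0.4364, -0.8729)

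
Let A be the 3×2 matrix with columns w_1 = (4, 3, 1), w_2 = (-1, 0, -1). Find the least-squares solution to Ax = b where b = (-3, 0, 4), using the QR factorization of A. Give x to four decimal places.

x = (-0.7778, -2.4444)

w_1 = (4, 3, 1); ‖w_1‖ = 5.0990, so q_1 = (0.7845, 0.5883, 0.1961).
q_1·w_2 = 0.7845·(-1) + 0.5883·0 + 0.1961·(-1) = -0.9806.
u_2 = w_2 + 0.9806·q_1 = (-0.2308, 0.5769, -0.8077).
‖u_2‖ = 1.0190, so q_2 = (-0.2265, 0.5661, -0.7926).
Qᵀb = (-1.5689, -2.4910).
Back-substitute: x_2 = -2.4910/1.0190 = -2.4444.
x_1 = (-1.5689 + 0.9806·(-2.4444))/5.0990 = -0.7778.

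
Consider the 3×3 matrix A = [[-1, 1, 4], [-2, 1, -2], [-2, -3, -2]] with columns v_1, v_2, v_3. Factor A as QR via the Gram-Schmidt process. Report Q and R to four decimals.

v_1 = (-1, -2, -2); ‖v_1‖ = 3.0000, so e_1 = (-0.3333, -0.6667, -0.6667).
e_1·v_2 = (-0.3333)·1 + (-0.6667)·1 + (-0.6667)·(-3) = 1.0000.
u_2 = v_2 − 1.0000·e_1 = (1.3333, 1.6667, -2.3333).
‖u_2‖ = 3.1623, so e_2 = (0.4216, 0.5270, -0.7379).
e_1·v_3 = (-0.3333)·4 + (-0.6667)·(-2) + (-0.6667)·(-2) = 1.3333; e_2·v_3 = 0.4216·4 + 0.5270·(-2) + (-0.7379)·(-2) = 2.1082.
u_3 = v_3 − 1.3333·e_1 − 2.1082·e_2 = (3.5556, -2.2222, 0.4444).
‖u_3‖ = 4.2164, so e_3 = (0.8433, -0.5270, 0.1054).

Q = [[-0.3333, 0.4216, 0.8433], [-0.6667, 0.5270, -0.5270], [-0.6667, -0.7379, 0.1054]], R = [[3.0000, 1.0000, 1.3333], [0.0000, 3.1623, 2.1082], [0.0000, 0.0000, 4.2164]]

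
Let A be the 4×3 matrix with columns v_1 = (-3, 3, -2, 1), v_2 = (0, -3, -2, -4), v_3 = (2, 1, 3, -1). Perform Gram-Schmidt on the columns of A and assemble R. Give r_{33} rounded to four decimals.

r_{33} = 2.7448

q_1 = v_1/‖v_1‖ = (-3, 3, -2, 1)/4.7958 = (-0.6255, 0.6255, -0.4170, 0.2085).
r_{12} = q_1·v_2 = -1.8766.
u_2 = v_2 + 1.8766·q_1 = (-1.1739, -1.8261, -2.7826, -3.6087).
‖u_2‖ = 5.0476, so q_2 = (-0.2326, -0.3618, -0.5513, -0.7149).
r_{13} = q_1·v_3 = -2.0851; r_{23} = q_2·v_3 = -1.7658.
u_3 = v_3 + 2.0851·q_1 + 1.7658·q_2 = (0.2850, 1.6655, 1.1570, -1.8276).
r_{33} = ‖u_3‖ = 2.7448.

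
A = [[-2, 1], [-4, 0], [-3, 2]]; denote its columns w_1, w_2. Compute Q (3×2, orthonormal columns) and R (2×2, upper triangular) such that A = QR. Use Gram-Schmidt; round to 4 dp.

e_1 = w_1/‖w_1‖ = (-2, -4, -3)/5.3852 = (-0.3714, -0.7428, -0.5571).
r_{12} = e_1·w_2 = -1.4856.
u_2 = w_2 + 1.4856·e_1 = (0.4483, -1.1034, 1.1724).
‖u_2‖ = 1.6713, so e_2 = (0.2682, -0.6603, 0.7015).

Q = [[-0.3714, 0.2682], [-0.7428, -0.6603], [-0.5571, 0.7015]], R = [[5.3852, -1.4856], [0.0000, 1.6713]]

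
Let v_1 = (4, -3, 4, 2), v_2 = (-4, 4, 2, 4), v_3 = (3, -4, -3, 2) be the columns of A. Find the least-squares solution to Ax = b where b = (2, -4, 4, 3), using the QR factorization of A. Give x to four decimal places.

q_1 = v_1/‖v_1‖ = (4, -3, 4, 2)/6.7082 = (0.5963, -0.4472, 0.5963, 0.2981).
r_{12} = q_1·v_2 = -1.7889.
u_2 = v_2 + 1.7889·q_1 = (-2.9333, 3.2000, 3.0667, 4.5333).
‖u_2‖ = 6.9857, so q_2 = (-0.4199, 0.4581, 0.4390, 0.6489).
r_{13} = q_1·v_3 = 2.3851; r_{23} = q_2·v_3 = -3.1111.
u_3 = v_3 − 2.3851·q_1 + 3.1111·q_2 = (0.2714, -1.5082, -3.0565, 3.3078).
‖u_3‖ = 4.7573, so q_3 = (0.0570, -0.3170, -0.6425, 0.6953).
Qᵀb = (6.2610, 1.0307, 0.8982).
Back-substitute: x_3 = 0.8982/4.7573 = 0.1888.
x_2 = (1.0307 + 3.1111·0.1888)/6.9857 = 0.2316.
x_1 = (6.2610 + 1.7889·0.2316 − 2.3851·0.1888)/6.7082 = 0.9280.

x = (0.9280, 0.2316, 0.1888)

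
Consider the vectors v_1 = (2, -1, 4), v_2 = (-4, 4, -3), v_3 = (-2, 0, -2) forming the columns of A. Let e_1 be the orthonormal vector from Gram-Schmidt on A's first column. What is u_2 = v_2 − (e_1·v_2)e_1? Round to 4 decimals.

v_1 = (2, -1, 4); ‖v_1‖ = 4.5826, so e_1 = (0.4364, -0.2182, 0.8729).
e_1·v_2 = 0.4364·(-4) + (-0.2182)·4 + 0.8729·(-3) = -5.2372.
u_2 = v_2 + 5.2372·e_1 = (-1.7143, 2.8571, 1.5714).

u_2 = (-1.7143, 2.8571, 1.5714)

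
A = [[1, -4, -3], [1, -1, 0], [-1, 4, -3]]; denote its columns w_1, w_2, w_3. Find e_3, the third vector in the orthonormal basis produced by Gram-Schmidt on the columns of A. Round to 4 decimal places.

e_3 = (-0.7071, 0.0000, -0.7071)

e_1 = w_1/‖w_1‖ = (1, 1, -1)/1.7321 = (0.5774, 0.5774, -0.5774).
r_{12} = e_1·w_2 = -5.1962.
u_2 = w_2 + 5.1962·e_1 = (-1.0000, 2.0000, 1.0000).
‖u_2‖ = 2.4495, so e_2 = (-0.4082, 0.8165, 0.4082).
r_{13} = e_1·w_3 = 0.0000; r_{23} = e_2·w_3 = 0.0000.
u_3 = w_3 + 0.0000·e_1 + 0.0000·e_2 = (-3.0000, 0.0000, -3.0000).
‖u_3‖ = 4.2426, so e_3 = (-0.7071, 0.0000, -0.7071).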